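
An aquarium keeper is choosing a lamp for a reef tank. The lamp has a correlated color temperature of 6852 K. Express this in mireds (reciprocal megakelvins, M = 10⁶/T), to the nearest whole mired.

146 mireds

M = 10⁶ / 6852 = 145.943 → 146 mireds.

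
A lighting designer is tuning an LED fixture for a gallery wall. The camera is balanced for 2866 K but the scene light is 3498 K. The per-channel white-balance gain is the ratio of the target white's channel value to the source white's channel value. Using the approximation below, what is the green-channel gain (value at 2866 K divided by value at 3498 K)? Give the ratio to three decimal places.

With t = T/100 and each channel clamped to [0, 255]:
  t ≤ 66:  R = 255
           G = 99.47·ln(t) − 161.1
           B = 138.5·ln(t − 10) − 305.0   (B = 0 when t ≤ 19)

At 3498 K (t = 34.98):
  G = 99.47·ln 34.98 − 161.1 = 99.47·3.5548 − 161.1 = 192.494.
At 2866 K (t = 28.66):
  G = 99.47·ln 28.66 − 161.1 = 99.47·3.3555 − 161.1 = 172.672.
Gain = 172.672 / 192.494 = 0.8970 → 0.897.

0.897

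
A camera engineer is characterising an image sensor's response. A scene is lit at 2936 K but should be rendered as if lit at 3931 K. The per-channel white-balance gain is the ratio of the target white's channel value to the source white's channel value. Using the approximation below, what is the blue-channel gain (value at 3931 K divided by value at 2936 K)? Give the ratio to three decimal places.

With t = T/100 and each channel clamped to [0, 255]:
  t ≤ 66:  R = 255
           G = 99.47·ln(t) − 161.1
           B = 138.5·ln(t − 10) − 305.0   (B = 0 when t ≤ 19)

At 2936 K (t = 29.36):
  B = 138.5·ln(29.36 − 10) − 305.0 = 138.5·ln 19.36 − 305.0 = 138.5·2.9632 − 305.0 = 105.404.
At 3931 K (t = 39.31):
  B = 138.5·ln(39.31 − 10) − 305.0 = 138.5·ln 29.31 − 305.0 = 138.5·3.3779 − 305.0 = 162.843.
Gain = 162.843 / 105.404 = 1.5449 → 1.545.

1.545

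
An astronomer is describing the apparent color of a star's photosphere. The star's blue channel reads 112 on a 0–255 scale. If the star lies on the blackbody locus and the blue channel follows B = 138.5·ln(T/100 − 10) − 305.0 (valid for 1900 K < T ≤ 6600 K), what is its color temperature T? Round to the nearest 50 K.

3050 K

ln(t − 10) = (112 + 305.0) / 138.5 = 3.0108.
t − 10 = e^3.0108 = 20.304, so t = 30.304.
T = 100·t = 3030 K → 3050 K to the nearest 50 K.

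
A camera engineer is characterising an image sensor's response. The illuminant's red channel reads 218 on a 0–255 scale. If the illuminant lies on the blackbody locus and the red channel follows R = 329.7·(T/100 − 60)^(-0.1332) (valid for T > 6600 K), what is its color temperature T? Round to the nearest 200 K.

8200 K

(t − 60)^(-0.1332) = 218/329.7 = 0.66121.
t − 60 = 0.66121^(1/-0.1332) = 0.66121^(-7.508) = 22.326, so t = 82.326.
T = 100·t = 8233 K → 8200 K to the nearest 200 K.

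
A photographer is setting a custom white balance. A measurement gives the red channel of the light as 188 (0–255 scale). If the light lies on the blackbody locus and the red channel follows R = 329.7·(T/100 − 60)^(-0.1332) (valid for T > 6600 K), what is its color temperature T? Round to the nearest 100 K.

(t − 60)^(-0.1332) = 188/329.7 = 0.57022.
t − 60 = 0.57022^(1/-0.1332) = 0.57022^(-7.508) = 67.848, so t = 127.848.
T = 100·t = 12785 K → 12800 K to the nearest 100 K.

12800 K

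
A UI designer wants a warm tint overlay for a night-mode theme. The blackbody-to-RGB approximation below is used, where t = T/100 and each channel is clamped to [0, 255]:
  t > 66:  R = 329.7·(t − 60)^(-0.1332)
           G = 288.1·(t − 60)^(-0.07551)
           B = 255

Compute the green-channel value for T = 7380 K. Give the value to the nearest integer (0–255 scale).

236

t = 7380/100 = 73.8; the t > 66 branch applies.
G = 288.1·(73.8 − 60)^(-0.07551) = 288.1·13.8^(-0.07551) = 288.1·0.82022 = 236.304.
Rounded: 236.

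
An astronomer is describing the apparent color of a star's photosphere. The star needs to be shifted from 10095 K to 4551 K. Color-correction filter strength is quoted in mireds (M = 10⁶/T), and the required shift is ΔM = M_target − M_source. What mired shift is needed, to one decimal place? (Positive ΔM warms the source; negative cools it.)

M_source = 10⁶/10095 = 99.059; M_target = 10⁶/4551 = 219.732.
ΔM = 219.732 − 99.059 = 120.673 → +120.7 mireds, a warming shift.

+120.7 mireds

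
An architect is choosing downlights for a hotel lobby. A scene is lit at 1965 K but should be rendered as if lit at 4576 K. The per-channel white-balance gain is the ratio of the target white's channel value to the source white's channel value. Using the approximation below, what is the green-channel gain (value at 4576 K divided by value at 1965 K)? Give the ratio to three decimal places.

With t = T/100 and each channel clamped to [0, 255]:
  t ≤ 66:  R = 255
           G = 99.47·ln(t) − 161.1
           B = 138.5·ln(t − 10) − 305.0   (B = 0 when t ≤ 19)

1.622

At 1965 K (t = 19.65):
  G = 99.47·ln 19.65 − 161.1 = 99.47·2.9781 − 161.1 = 135.129.
At 4576 K (t = 45.76):
  G = 99.47·ln 45.76 − 161.1 = 99.47·3.8234 − 161.1 = 219.215.
Gain = 219.215 / 135.129 = 1.6223 → 1.622.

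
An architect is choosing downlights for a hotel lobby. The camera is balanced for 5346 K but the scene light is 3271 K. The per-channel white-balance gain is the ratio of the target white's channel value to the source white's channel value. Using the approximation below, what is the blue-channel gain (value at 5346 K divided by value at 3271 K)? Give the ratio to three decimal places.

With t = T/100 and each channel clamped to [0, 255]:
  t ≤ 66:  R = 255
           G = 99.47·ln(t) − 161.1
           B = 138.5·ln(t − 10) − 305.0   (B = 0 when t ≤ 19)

1.705

At 3271 K (t = 32.71):
  B = 138.5·ln(32.71 − 10) − 305.0 = 138.5·ln 22.71 − 305.0 = 138.5·3.1228 − 305.0 = 127.509.
At 5346 K (t = 53.46):
  B = 138.5·ln(53.46 − 10) − 305.0 = 138.5·ln 43.46 − 305.0 = 138.5·3.7718 − 305.0 = 217.400.
Gain = 217.400 / 127.509 = 1.7050 → 1.705.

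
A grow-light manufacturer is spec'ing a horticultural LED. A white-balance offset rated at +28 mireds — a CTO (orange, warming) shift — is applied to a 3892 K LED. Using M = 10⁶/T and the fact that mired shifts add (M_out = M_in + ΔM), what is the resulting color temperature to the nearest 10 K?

3510 K

M_in = 10⁶/3892 = 256.94 mireds.
M_out = 256.94 + (+28) = 284.94 mireds.
T_out = 10⁶/284.94 = 3509.5 K → 3510 K.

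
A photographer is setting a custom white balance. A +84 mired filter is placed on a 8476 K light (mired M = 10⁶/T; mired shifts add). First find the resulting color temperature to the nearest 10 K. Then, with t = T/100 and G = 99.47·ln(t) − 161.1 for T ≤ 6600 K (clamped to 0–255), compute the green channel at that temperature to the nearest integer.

227

M_in = 10⁶/8476 = 117.98; M_out = 117.98 + (+84) = 201.98.
T_out = 10⁶/201.98 = 4951.0 K → 4950 K; t = 49.5.
G = 99.47·ln 49.5 − 161.1 = 99.47·3.9020 − 161.1 = 227.029.
Rounded: 227.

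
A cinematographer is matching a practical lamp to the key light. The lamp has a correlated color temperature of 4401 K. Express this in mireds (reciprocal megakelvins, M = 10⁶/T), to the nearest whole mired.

M = 10⁶ / 4401 = 227.221 → 227 mireds.

227 mireds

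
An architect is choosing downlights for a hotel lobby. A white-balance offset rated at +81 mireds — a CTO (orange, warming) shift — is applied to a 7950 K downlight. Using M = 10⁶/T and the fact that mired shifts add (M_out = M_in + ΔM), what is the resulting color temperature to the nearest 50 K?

4850 K

M_in = 10⁶/7950 = 125.79 mireds.
M_out = 125.79 + (+81) = 206.79 mireds.
T_out = 10⁶/206.79 = 4835.9 K → 4850 K.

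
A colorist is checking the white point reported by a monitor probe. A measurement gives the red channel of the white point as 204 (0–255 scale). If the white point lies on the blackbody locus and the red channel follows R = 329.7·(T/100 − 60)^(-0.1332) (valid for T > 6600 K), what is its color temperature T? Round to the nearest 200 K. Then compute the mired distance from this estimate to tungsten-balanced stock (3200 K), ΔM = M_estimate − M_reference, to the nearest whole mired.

(t − 60)^(-0.1332) = 204/329.7 = 0.61874.
t − 60 = 0.61874^(1/-0.1332) = 0.61874^(-7.508) = 36.748, so t = 96.748.
T = 100·t = 9675 K → 9600 K to the nearest 200 K.
M_estimate = 10⁶/9600 = 104.17; M_reference = 10⁶/3200 = 312.50.
ΔM = 104.17 − 312.50 = -208.33 → -208 mireds.

-208 mireds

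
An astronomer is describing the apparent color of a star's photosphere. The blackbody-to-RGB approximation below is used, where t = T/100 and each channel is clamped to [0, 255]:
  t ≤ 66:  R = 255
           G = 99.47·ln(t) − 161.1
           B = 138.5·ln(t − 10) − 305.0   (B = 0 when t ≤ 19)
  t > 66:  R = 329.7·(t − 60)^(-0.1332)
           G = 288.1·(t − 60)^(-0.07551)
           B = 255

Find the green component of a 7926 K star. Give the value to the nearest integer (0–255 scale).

t = 7926/100 = 79.26; the t > 66 branch applies.
G = 288.1·(79.26 − 60)^(-0.07551) = 288.1·19.26^(-0.07551) = 288.1·0.79983 = 230.430.
Rounded: 230.

230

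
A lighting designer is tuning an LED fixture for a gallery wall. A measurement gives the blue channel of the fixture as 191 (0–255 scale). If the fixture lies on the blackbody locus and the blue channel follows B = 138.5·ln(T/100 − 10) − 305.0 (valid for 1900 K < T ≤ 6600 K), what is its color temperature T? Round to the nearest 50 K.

ln(t − 10) = (191 + 305.0) / 138.5 = 3.5812.
t − 10 = e^3.5812 = 35.918, so t = 45.918.
T = 100·t = 4592 K → 4600 K to the nearest 50 K.

4600 K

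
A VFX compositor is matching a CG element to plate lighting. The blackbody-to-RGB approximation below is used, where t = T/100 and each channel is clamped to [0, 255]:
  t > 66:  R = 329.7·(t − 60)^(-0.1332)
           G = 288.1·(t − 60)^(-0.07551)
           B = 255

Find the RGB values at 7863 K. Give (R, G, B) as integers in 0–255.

(223, 231, 255)

t = 7863/100 = 78.63; the t > 66 branch applies.
R = 329.7·(78.63 − 60)^(-0.1332) = 329.7·18.63^(-0.1332) = 329.7·0.67734 = 223.319.
G = 288.1·(78.63 − 60)^(-0.07551) = 288.1·18.63^(-0.07551) = 288.1·0.80184 = 231.009.
B = 255 by definition for t > 66.
Rounded: (223, 231, 255).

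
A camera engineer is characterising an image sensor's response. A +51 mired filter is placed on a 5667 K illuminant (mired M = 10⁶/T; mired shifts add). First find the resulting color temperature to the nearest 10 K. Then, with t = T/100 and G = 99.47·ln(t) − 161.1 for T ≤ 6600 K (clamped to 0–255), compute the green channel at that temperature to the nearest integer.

215

M_in = 10⁶/5667 = 176.46; M_out = 176.46 + (+51) = 227.46.
T_out = 10⁶/227.46 = 4396.4 K → 4400 K; t = 44.
G = 99.47·ln 44 − 161.1 = 99.47·3.7842 − 161.1 = 215.313.
Rounded: 215.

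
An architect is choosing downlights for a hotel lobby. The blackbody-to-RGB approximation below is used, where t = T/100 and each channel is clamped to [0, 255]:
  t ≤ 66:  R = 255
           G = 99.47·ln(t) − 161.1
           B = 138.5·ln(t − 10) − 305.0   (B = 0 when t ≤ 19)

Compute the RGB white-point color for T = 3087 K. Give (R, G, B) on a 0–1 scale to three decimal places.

t = 3087/100 = 30.87; the t ≤ 66 branch applies.
R = 255 by definition for t ≤ 66.
G = 99.47·ln 30.87 − 161.1 = 99.47·3.4298 − 161.1 = 180.061.
B = 138.5·ln(30.87 − 10) − 305.0 = 138.5·ln 20.87 − 305.0 = 138.5·3.0383 − 305.0 = 115.806.
Dividing each by 255: (1.0000, 0.7061, 0.4541) → (1.000, 0.706, 0.454).

(1.000, 0.706, 0.454)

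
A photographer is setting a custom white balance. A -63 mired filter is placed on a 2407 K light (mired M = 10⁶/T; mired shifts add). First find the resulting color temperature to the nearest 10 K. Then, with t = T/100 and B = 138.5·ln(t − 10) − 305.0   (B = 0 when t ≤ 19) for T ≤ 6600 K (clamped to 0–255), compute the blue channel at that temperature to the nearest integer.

98

M_in = 10⁶/2407 = 415.45; M_out = 415.45 + (-63) = 352.45.
T_out = 10⁶/352.45 = 2837.2 K → 2840 K; t = 28.4.
B = 138.5·ln(28.4 − 10) − 305.0 = 138.5·ln 18.4 − 305.0 = 138.5·2.9124 − 305.0 = 98.361.
Rounded: 98.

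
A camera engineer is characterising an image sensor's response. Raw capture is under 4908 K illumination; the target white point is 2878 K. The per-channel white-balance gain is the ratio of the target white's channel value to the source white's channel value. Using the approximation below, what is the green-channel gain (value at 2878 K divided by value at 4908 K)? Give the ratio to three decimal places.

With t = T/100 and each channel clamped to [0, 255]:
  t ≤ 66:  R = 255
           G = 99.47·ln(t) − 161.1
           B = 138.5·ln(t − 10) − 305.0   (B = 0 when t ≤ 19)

0.765

At 4908 K (t = 49.08):
  G = 99.47·ln 49.08 − 161.1 = 99.47·3.8935 − 161.1 = 226.182.
At 2878 K (t = 28.78):
  G = 99.47·ln 28.78 − 161.1 = 99.47·3.3597 − 161.1 = 173.087.
Gain = 173.087 / 226.182 = 0.7653 → 0.765.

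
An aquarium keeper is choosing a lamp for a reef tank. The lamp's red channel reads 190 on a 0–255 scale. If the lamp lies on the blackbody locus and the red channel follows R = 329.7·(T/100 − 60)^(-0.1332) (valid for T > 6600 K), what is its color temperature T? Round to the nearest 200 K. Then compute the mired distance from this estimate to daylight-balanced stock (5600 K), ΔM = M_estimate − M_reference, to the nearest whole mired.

(t − 60)^(-0.1332) = 190/329.7 = 0.57628.
t − 60 = 0.57628^(1/-0.1332) = 0.57628^(-7.508) = 62.667, so t = 122.667.
T = 100·t = 12267 K → 12200 K to the nearest 200 K.
M_estimate = 10⁶/12200 = 81.97; M_reference = 10⁶/5600 = 178.57.
ΔM = 81.97 − 178.57 = -96.60 → -97 mireds.

-97 mireds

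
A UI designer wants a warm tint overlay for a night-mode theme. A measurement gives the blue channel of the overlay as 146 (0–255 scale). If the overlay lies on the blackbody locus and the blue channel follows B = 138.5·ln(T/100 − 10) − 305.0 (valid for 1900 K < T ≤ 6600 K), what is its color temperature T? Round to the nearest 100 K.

ln(t − 10) = (146 + 305.0) / 138.5 = 3.2563.
t − 10 = e^3.2563 = 25.954, so t = 35.954.
T = 100·t = 3595 K → 3600 K to the nearest 100 K.

3600 K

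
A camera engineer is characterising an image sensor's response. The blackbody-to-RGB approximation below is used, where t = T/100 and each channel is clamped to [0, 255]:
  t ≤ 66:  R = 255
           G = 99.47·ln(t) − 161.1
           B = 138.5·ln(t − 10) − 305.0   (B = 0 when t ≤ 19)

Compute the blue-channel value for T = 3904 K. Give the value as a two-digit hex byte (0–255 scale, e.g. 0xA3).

0xA2

t = 3904/100 = 39.04; the t ≤ 66 branch applies.
B = 138.5·ln(39.04 − 10) − 305.0 = 138.5·ln 29.04 − 305.0 = 138.5·3.3687 − 305.0 = 161.561.
Rounded: 162; in hex, 0xA2.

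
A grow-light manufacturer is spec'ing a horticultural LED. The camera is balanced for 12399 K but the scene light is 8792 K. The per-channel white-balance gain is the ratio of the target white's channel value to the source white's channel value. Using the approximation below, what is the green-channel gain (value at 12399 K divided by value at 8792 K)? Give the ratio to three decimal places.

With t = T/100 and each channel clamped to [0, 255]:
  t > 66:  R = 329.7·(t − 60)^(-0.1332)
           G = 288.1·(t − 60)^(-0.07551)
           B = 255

At 8792 K (t = 87.92):
  G = 288.1·(87.92 − 60)^(-0.07551) = 288.1·27.92^(-0.07551) = 288.1·0.77771 = 224.059.
At 12399 K (t = 123.99):
  G = 288.1·(123.99 − 60)^(-0.07551) = 288.1·63.99^(-0.07551) = 288.1·0.73050 = 210.457.
Gain = 210.457 / 224.059 = 0.9393 → 0.939.

0.939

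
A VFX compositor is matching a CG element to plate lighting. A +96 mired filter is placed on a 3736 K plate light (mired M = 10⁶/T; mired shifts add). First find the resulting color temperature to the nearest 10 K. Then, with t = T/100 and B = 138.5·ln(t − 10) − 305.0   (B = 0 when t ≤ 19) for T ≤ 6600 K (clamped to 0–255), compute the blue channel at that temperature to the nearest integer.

91

M_in = 10⁶/3736 = 267.67; M_out = 267.67 + (+96) = 363.67.
T_out = 10⁶/363.67 = 2749.8 K → 2750 K; t = 27.5.
B = 138.5·ln(27.5 − 10) − 305.0 = 138.5·ln 17.5 − 305.0 = 138.5·2.8622 − 305.0 = 91.415.
Rounded: 91.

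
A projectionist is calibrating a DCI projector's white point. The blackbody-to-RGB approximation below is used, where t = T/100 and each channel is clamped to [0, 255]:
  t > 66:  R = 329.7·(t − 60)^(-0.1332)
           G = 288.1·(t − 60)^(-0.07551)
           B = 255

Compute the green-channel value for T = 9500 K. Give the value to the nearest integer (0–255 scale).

t = 9500/100 = 95; the t > 66 branch applies.
G = 288.1·(95 − 60)^(-0.07551) = 288.1·35^(-0.07551) = 288.1·0.76455 = 220.268.
Rounded: 220.

220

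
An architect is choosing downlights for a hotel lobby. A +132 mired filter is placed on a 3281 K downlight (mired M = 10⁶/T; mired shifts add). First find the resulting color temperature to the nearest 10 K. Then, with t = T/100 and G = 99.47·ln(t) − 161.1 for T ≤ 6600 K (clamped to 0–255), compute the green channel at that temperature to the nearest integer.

M_in = 10⁶/3281 = 304.79; M_out = 304.79 + (+132) = 436.79.
T_out = 10⁶/436.79 = 2289.5 K → 2290 K; t = 22.9.
G = 99.47·ln 22.9 − 161.1 = 99.47·3.1311 − 161.1 = 150.354.
Rounded: 150.

150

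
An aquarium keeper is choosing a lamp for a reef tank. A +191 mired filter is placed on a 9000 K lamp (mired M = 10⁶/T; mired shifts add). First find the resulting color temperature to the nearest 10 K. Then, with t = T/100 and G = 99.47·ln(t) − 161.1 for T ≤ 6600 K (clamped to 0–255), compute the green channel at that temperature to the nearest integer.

M_in = 10⁶/9000 = 111.11; M_out = 111.11 + (+191) = 302.11.
T_out = 10⁶/302.11 = 3310.0 K → 3310 K; t = 33.1.
G = 99.47·ln 33.1 − 161.1 = 99.47·3.4995 − 161.1 = 186.999.
Rounded: 187.

187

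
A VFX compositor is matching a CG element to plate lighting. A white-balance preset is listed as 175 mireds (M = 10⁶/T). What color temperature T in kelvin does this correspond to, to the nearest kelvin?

T = 10⁶ / 175 = 5714.29 K → 5714 K.

5714 K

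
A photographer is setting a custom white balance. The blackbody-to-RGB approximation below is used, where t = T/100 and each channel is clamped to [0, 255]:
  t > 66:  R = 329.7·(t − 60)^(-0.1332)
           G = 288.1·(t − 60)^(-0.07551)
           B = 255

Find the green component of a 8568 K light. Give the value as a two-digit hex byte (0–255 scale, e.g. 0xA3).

t = 8568/100 = 85.68; the t > 66 branch applies.
G = 288.1·(85.68 − 60)^(-0.07551) = 288.1·25.68^(-0.07551) = 288.1·0.78264 = 225.478.
Rounded: 225; in hex, 0xE1.

0xE1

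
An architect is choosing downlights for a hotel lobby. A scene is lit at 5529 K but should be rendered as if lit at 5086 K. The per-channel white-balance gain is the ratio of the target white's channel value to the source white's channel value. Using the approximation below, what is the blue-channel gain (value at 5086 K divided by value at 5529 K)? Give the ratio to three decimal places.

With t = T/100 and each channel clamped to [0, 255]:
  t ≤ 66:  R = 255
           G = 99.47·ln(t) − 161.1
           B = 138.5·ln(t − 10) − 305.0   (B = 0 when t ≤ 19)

At 5529 K (t = 55.29):
  B = 138.5·ln(55.29 − 10) − 305.0 = 138.5·ln 45.29 − 305.0 = 138.5·3.8131 − 305.0 = 223.112.
At 5086 K (t = 50.86):
  B = 138.5·ln(50.86 − 10) − 305.0 = 138.5·ln 40.86 − 305.0 = 138.5·3.7102 − 305.0 = 208.856.
Gain = 208.856 / 223.112 = 0.9361 → 0.936.

0.936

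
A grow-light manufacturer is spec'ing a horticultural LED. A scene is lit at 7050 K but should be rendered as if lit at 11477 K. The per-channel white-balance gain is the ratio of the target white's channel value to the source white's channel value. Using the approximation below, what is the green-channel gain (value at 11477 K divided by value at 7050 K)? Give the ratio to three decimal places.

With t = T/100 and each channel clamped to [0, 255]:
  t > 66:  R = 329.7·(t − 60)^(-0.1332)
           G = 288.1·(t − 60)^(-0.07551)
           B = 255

At 7050 K (t = 70.5):
  G = 288.1·(70.5 − 60)^(-0.07551) = 288.1·10.5^(-0.07551) = 288.1·0.83732 = 241.231.
At 11477 K (t = 114.77):
  G = 288.1·(114.77 − 60)^(-0.07551) = 288.1·54.77^(-0.07551) = 288.1·0.73913 = 212.944.
Gain = 212.944 / 241.231 = 0.8827 → 0.883.

0.883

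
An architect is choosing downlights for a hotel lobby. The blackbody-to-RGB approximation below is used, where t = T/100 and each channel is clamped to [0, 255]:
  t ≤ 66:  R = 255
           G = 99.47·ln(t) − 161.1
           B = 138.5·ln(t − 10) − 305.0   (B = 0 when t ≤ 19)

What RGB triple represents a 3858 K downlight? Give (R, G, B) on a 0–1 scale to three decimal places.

(1.000, 0.793, 0.625)

t = 3858/100 = 38.58; the t ≤ 66 branch applies.
R = 255 by definition for t ≤ 66.
G = 99.47·ln 38.58 − 161.1 = 99.47·3.6527 − 161.1 = 202.237.
B = 138.5·ln(38.58 − 10) − 305.0 = 138.5·ln 28.58 − 305.0 = 138.5·3.3527 − 305.0 = 159.350.
Dividing each by 255: (1.0000, 0.7931, 0.6249) → (1.000, 0.793, 0.625).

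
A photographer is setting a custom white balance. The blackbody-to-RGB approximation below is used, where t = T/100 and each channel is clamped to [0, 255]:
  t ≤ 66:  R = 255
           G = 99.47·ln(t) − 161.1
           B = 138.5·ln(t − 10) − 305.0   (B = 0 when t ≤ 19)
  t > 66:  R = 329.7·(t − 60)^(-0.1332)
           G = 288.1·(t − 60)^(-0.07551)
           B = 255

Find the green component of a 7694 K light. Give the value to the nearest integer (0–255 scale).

t = 7694/100 = 76.94; the t > 66 branch applies.
G = 288.1·(76.94 − 60)^(-0.07551) = 288.1·16.94^(-0.07551) = 288.1·0.80762 = 232.674.
Rounded: 233.

233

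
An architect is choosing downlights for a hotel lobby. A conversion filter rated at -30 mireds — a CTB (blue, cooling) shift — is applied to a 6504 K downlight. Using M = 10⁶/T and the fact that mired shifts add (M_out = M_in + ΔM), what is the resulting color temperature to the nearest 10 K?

M_in = 10⁶/6504 = 153.75 mireds.
M_out = 153.75 + (-30) = 123.75 mireds.
T_out = 10⁶/123.75 = 8080.7 K → 8080 K.

8080 K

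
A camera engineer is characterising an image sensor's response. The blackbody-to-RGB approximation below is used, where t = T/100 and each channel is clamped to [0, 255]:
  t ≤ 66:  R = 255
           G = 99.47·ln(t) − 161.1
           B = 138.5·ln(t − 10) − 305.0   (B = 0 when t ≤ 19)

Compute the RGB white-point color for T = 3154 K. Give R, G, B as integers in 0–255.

t = 3154/100 = 31.54; the t ≤ 66 branch applies.
R = 255 by definition for t ≤ 66.
G = 99.47·ln 31.54 − 161.1 = 99.47·3.4513 − 161.1 = 182.196.
B = 138.5·ln(31.54 − 10) − 305.0 = 138.5·ln 21.54 − 305.0 = 138.5·3.0699 − 305.0 = 120.183.
Rounded: (255, 182, 120).

R=255, G=182, B=120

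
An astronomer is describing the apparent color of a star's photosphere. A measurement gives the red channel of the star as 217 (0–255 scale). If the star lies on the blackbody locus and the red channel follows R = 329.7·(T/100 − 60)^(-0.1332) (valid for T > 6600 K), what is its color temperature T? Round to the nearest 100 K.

(t − 60)^(-0.1332) = 217/329.7 = 0.65817.
t − 60 = 0.65817^(1/-0.1332) = 0.65817^(-7.508) = 23.110, so t = 83.110.
T = 100·t = 8311 K → 8300 K to the nearest 100 K.

8300 K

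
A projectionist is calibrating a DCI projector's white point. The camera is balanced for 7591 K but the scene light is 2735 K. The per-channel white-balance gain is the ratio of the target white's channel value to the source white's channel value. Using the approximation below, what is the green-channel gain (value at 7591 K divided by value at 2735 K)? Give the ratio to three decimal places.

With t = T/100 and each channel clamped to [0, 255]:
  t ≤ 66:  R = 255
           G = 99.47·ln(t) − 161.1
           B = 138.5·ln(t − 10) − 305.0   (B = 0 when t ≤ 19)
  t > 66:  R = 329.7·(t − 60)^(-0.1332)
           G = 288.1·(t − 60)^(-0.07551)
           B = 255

1.391

At 2735 K (t = 27.35):
  G = 99.47·ln 27.35 − 161.1 = 99.47·3.3087 − 161.1 = 168.018.
At 7591 K (t = 75.91):
  G = 288.1·(75.91 − 60)^(-0.07551) = 288.1·15.91^(-0.07551) = 288.1·0.81145 = 233.779.
Gain = 233.779 / 168.018 = 1.3914 → 1.391.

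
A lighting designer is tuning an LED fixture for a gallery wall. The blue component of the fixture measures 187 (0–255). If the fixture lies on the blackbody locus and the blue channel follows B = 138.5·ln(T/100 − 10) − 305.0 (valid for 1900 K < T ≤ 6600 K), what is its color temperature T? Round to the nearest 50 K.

ln(t − 10) = (187 + 305.0) / 138.5 = 3.5523.
t − 10 = e^3.5523 = 34.895, so t = 44.895.
T = 100·t = 4490 K → 4500 K to the nearest 50 K.

4500 K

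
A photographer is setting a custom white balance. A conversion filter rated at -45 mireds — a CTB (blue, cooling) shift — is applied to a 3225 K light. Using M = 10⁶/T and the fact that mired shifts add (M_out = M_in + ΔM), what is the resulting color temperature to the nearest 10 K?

3770 K

M_in = 10⁶/3225 = 310.08 mireds.
M_out = 310.08 + (-45) = 265.08 mireds.
T_out = 10⁶/265.08 = 3772.5 K → 3770 K.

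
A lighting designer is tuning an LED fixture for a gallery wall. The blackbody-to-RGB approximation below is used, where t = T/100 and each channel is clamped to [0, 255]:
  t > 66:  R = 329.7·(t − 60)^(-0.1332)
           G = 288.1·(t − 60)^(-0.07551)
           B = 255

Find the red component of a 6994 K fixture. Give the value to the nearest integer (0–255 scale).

t = 6994/100 = 69.94; the t > 66 branch applies.
R = 329.7·(69.94 − 60)^(-0.1332) = 329.7·9.94^(-0.1332) = 329.7·0.73646 = 242.810.
Rounded: 243.

243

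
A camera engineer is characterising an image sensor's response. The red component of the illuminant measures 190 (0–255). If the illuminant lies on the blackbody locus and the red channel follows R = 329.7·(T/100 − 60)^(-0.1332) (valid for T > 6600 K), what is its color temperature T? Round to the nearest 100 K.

(t − 60)^(-0.1332) = 190/329.7 = 0.57628.
t − 60 = 0.57628^(1/-0.1332) = 0.57628^(-7.508) = 62.667, so t = 122.667.
T = 100·t = 12267 K → 12300 K to the nearest 100 K.

12300 K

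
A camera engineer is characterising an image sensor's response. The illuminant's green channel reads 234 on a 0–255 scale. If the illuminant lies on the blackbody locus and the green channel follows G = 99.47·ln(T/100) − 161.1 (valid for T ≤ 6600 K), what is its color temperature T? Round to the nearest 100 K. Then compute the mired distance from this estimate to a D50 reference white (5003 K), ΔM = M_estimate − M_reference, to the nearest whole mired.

-11 mireds

ln t = (234 + 161.1) / 99.47 = 3.9721.
t = e^3.9721 = 53.093.
T = 100·t = 5309 K → 5300 K to the nearest 100 K.
M_estimate = 10⁶/5300 = 188.68; M_reference = 10⁶/5003 = 199.88.
ΔM = 188.68 − 199.88 = -11.20 → -11 mireds.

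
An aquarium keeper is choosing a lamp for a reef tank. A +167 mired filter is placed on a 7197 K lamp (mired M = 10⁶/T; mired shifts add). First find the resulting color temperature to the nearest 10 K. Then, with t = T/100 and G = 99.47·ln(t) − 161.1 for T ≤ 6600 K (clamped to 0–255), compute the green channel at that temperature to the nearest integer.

186

M_in = 10⁶/7197 = 138.95; M_out = 138.95 + (+167) = 305.95.
T_out = 10⁶/305.95 = 3268.5 K → 3270 K; t = 32.7.
G = 99.47·ln 32.7 − 161.1 = 99.47·3.4874 − 161.1 = 185.789.
Rounded: 186.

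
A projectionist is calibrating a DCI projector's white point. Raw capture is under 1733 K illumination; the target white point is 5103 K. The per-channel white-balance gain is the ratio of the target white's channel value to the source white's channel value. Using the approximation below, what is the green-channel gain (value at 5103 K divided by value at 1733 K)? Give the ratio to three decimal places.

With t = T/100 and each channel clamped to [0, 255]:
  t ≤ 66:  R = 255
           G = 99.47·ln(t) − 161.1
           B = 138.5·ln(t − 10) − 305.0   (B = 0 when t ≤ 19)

1.876

At 1733 K (t = 17.33):
  G = 99.47·ln 17.33 − 161.1 = 99.47·2.8524 − 161.1 = 122.632.
At 5103 K (t = 51.03):
  G = 99.47·ln 51.03 − 161.1 = 99.47·3.9324 − 161.1 = 230.057.
Gain = 230.057 / 122.632 = 1.8760 → 1.876.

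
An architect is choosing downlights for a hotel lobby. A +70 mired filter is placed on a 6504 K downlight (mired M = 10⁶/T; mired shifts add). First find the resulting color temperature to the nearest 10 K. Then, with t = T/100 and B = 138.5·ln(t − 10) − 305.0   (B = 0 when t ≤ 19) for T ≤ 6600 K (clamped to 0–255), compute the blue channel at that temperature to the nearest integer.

186

M_in = 10⁶/6504 = 153.75; M_out = 153.75 + (+70) = 223.75.
T_out = 10⁶/223.75 = 4469.2 K → 4470 K; t = 44.7.
B = 138.5·ln(44.7 − 10) − 305.0 = 138.5·ln 34.7 − 305.0 = 138.5·3.5467 − 305.0 = 186.223.
Rounded: 186.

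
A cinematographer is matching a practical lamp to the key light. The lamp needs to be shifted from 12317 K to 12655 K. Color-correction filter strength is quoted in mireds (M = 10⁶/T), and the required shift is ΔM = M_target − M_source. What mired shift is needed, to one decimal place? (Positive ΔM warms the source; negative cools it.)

-2.2 mireds

M_source = 10⁶/12317 = 81.189; M_target = 10⁶/12655 = 79.020.
ΔM = 79.020 − 81.189 = -2.168 → -2.2 mireds, a cooling shift.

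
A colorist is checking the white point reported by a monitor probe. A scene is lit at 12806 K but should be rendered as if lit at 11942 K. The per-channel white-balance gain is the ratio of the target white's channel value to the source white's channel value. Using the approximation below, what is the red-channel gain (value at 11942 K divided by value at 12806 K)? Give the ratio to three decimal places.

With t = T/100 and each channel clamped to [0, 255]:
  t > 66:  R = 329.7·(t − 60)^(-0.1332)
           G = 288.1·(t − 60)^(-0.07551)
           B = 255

At 12806 K (t = 128.06):
  R = 329.7·(128.06 − 60)^(-0.1332) = 329.7·68.06^(-0.1332) = 329.7·0.56998 = 187.922.
At 11942 K (t = 119.42):
  R = 329.7·(119.42 − 60)^(-0.1332) = 329.7·59.42^(-0.1332) = 329.7·0.58038 = 191.351.
Gain = 191.351 / 187.922 = 1.0182 → 1.018.

1.018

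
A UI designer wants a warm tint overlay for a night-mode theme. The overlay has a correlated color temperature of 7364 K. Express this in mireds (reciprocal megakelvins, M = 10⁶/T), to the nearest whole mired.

136 mireds

M = 10⁶ / 7364 = 135.796 → 136 mireds.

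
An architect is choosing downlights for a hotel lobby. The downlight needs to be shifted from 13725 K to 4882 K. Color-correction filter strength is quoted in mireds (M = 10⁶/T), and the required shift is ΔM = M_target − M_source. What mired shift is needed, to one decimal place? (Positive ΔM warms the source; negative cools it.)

+132.0 mireds

M_source = 10⁶/13725 = 72.860; M_target = 10⁶/4882 = 204.834.
ΔM = 204.834 − 72.860 = 131.974 → +132.0 mireds, a warming shift.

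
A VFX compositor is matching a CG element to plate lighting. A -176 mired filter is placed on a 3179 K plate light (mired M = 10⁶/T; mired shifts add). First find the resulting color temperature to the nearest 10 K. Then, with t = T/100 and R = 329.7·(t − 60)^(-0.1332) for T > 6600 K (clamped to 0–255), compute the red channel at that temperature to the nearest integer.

236

M_in = 10⁶/3179 = 314.56; M_out = 314.56 + (-176) = 138.56.
T_out = 10⁶/138.56 = 7216.9 K → 7220 K; t = 72.2.
R = 329.7·(72.2 − 60)^(-0.1332) = 329.7·12.2^(-0.1332) = 329.7·0.71663 = 236.274.
Rounded: 236.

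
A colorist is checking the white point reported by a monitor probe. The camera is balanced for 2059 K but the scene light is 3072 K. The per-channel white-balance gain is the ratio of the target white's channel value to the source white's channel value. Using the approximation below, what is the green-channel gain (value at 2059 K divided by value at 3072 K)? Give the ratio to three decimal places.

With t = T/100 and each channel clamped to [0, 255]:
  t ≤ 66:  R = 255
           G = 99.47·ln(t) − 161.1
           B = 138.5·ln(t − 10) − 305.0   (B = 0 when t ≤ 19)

0.778

At 3072 K (t = 30.72):
  G = 99.47·ln 30.72 − 161.1 = 99.47·3.4249 − 161.1 = 179.576.
At 2059 K (t = 20.59):
  G = 99.47·ln 20.59 − 161.1 = 99.47·3.0248 − 161.1 = 139.777.
Gain = 139.777 / 179.576 = 0.7784 → 0.778.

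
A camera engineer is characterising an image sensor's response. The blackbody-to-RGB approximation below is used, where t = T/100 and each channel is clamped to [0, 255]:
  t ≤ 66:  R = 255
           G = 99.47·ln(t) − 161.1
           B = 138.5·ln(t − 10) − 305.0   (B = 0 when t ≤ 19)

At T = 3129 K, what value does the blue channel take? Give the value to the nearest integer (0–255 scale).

t = 3129/100 = 31.29; the t ≤ 66 branch applies.
B = 138.5·ln(31.29 − 10) − 305.0 = 138.5·ln 21.29 − 305.0 = 138.5·3.0582 − 305.0 = 118.566.
Rounded: 119.

119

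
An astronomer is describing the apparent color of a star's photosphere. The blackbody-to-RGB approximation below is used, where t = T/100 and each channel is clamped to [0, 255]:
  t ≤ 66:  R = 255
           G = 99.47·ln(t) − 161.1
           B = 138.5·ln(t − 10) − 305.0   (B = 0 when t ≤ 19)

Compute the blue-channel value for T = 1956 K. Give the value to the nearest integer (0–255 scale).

t = 1956/100 = 19.56; the t ≤ 66 branch applies.
B = 138.5·ln(19.56 − 10) − 305.0 = 138.5·ln 9.56 − 305.0 = 138.5·2.2576 − 305.0 = 7.676.
Rounded: 8.

8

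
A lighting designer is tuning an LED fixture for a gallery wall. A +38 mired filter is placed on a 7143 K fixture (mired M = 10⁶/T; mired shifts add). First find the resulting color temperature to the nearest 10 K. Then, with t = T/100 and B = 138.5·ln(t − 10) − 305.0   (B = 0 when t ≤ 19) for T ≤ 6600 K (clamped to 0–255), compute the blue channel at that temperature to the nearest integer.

M_in = 10⁶/7143 = 140.00; M_out = 140.00 + (+38) = 178.00.
T_out = 10⁶/178.00 = 5618.1 K → 5620 K; t = 56.2.
B = 138.5·ln(56.2 − 10) − 305.0 = 138.5·ln 46.2 − 305.0 = 138.5·3.8330 − 305.0 = 225.868.
Rounded: 226.

226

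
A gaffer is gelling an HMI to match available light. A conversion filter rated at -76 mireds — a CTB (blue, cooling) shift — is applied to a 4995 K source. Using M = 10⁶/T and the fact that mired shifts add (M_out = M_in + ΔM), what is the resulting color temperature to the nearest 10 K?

8050 K

M_in = 10⁶/4995 = 200.20 mireds.
M_out = 200.20 + (-76) = 124.20 mireds.
T_out = 10⁶/124.20 = 8051.5 K → 8050 K.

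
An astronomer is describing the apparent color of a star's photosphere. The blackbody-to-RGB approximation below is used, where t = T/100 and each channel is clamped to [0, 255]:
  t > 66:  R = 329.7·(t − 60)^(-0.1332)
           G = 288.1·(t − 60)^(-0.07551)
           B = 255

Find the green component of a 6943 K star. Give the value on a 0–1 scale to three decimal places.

0.954

t = 6943/100 = 69.43; the t > 66 branch applies.
G = 288.1·(69.43 − 60)^(-0.07551) = 288.1·9.43^(-0.07551) = 288.1·0.84414 = 243.197.
On a 0–1 scale: 243.197/255 = 0.9537 → 0.954.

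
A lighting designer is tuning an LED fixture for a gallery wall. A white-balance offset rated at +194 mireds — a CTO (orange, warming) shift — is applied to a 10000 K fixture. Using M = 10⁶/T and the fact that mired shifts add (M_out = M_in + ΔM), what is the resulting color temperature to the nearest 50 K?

M_in = 10⁶/10000 = 100.00 mireds.
M_out = 100.00 + (+194) = 294.00 mireds.
T_out = 10⁶/294.00 = 3401.4 K → 3400 K.

3400 K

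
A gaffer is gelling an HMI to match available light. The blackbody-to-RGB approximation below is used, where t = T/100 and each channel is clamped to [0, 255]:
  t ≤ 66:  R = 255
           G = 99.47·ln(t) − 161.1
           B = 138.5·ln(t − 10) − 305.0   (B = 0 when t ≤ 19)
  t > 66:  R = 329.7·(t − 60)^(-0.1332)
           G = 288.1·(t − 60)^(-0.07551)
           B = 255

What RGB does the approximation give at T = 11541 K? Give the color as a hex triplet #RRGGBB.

#C1D5FF

t = 11541/100 = 115.41; the t > 66 branch applies.
R = 329.7·(115.41 − 60)^(-0.1332) = 329.7·55.41^(-0.1332) = 329.7·0.58581 = 193.140.
G = 288.1·(115.41 − 60)^(-0.07551) = 288.1·55.41^(-0.07551) = 288.1·0.73848 = 212.758.
B = 255 by definition for t > 66.
Rounded: (193, 213, 255).
In hex: #C1D5FF.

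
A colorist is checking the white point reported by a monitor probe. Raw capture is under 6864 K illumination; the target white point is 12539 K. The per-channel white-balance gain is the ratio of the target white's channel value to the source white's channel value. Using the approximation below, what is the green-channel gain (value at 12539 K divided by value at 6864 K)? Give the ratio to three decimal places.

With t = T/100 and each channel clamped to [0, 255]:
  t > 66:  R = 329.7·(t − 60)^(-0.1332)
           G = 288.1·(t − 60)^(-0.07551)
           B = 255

0.858

At 6864 K (t = 68.64):
  G = 288.1·(68.64 − 60)^(-0.07551) = 288.1·8.64^(-0.07551) = 288.1·0.84974 = 244.809.
At 12539 K (t = 125.39):
  G = 288.1·(125.39 − 60)^(-0.07551) = 288.1·65.39^(-0.07551) = 288.1·0.72931 = 210.114.
Gain = 210.114 / 244.809 = 0.8583 → 0.858.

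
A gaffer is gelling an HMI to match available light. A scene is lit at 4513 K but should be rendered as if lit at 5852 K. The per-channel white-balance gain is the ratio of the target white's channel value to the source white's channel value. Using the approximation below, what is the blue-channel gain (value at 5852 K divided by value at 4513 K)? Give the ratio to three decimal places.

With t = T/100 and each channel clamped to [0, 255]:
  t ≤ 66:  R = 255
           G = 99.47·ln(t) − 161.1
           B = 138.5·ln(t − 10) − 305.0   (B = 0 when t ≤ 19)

1.238

At 4513 K (t = 45.13):
  B = 138.5·ln(45.13 − 10) − 305.0 = 138.5·ln 35.13 − 305.0 = 138.5·3.5591 − 305.0 = 187.929.
At 5852 K (t = 58.52):
  B = 138.5·ln(58.52 − 10) − 305.0 = 138.5·ln 48.52 − 305.0 = 138.5·3.8820 − 305.0 = 232.654.
Gain = 232.654 / 187.929 = 1.2380 → 1.238.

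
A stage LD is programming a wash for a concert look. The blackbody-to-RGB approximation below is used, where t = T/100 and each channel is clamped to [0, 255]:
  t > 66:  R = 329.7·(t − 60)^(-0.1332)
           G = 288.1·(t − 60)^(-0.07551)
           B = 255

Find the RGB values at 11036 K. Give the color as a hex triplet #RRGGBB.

#C4D6FF

t = 11036/100 = 110.36; the t > 66 branch applies.
R = 329.7·(110.36 − 60)^(-0.1332) = 329.7·50.36^(-0.1332) = 329.7·0.59331 = 195.615.
G = 288.1·(110.36 − 60)^(-0.07551) = 288.1·50.36^(-0.07551) = 288.1·0.74383 = 214.298.
B = 255 by definition for t > 66.
Rounded: (196, 214, 255).
In hex: #C4D6FF.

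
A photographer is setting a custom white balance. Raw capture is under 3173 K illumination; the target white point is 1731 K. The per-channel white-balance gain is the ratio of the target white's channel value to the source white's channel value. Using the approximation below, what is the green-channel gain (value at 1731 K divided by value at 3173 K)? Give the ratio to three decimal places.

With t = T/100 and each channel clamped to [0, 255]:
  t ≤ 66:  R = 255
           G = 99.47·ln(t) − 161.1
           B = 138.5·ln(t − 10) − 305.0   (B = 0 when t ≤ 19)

0.670

At 3173 K (t = 31.73):
  G = 99.47·ln 31.73 − 161.1 = 99.47·3.4573 − 161.1 = 182.794.
At 1731 K (t = 17.31):
  G = 99.47·ln 17.31 − 161.1 = 99.47·2.8513 − 161.1 = 122.517.
Gain = 122.517 / 182.794 = 0.6702 → 0.670.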